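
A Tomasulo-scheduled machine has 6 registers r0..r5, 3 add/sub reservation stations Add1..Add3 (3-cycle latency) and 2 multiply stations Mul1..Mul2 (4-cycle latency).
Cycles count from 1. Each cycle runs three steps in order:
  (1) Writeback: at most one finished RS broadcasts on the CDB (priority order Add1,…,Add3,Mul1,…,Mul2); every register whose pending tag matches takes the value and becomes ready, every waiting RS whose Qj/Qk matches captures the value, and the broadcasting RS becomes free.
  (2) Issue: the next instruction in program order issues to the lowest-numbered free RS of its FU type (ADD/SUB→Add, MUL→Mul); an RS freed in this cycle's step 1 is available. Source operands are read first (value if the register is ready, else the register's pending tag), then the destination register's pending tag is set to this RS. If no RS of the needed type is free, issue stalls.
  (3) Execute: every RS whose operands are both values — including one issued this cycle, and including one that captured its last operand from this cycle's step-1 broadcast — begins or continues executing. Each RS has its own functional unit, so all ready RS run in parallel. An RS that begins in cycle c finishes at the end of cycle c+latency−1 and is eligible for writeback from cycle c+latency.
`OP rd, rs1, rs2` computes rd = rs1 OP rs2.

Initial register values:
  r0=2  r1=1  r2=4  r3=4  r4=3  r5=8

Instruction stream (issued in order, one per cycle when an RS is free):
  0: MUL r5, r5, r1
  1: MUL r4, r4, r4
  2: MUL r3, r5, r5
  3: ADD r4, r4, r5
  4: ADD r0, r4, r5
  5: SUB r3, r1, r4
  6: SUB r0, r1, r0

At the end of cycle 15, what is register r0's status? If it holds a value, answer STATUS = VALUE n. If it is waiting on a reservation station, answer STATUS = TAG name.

c1: issue MUL r5<-Mul1 | r0:2,r1:1,r2:4,r3:4,r4:3,r5:Mul1
c2: issue MUL r4<-Mul2 | r0:2,r1:1,r2:4,r3:4,r4:Mul2,r5:Mul1
c3: stall | r0:2,r1:1,r2:4,r3:4,r4:Mul2,r5:Mul1
c4: stall | r0:2,r1:1,r2:4,r3:4,r4:Mul2,r5:Mul1
c5: CDB Mul1=8; issue MUL r3<-Mul1 | r0:2,r1:1,r2:4,r3:Mul1,r4:Mul2,r5:8
c6: CDB Mul2=9; issue ADD r4<-Add1 | r0:2,r1:1,r2:4,r3:Mul1,r4:Add1,r5:8
c7: issue ADD r0<-Add2 | r0:Add2,r1:1,r2:4,r3:Mul1,r4:Add1,r5:8
c8: issue SUB r3<-Add3 | r0:Add2,r1:1,r2:4,r3:Add3,r4:Add1,r5:8
c9: CDB Add1=17; issue SUB r0<-Add1 | r0:Add1,r1:1,r2:4,r3:Add3,r4:17,r5:8
c10: CDB Mul1=64 | r0:Add1,r1:1,r2:4,r3:Add3,r4:17,r5:8
c11: - | r0:Add1,r1:1,r2:4,r3:Add3,r4:17,r5:8
c12: CDB Add2=25 | r0:Add1,r1:1,r2:4,r3:Add3,r4:17,r5:8
c13: CDB Add3=-16 | r0:Add1,r1:1,r2:4,r3:-16,r4:17,r5:8
c14: - | r0:Add1,r1:1,r2:4,r3:-16,r4:17,r5:8
c15: CDB Add1=-24 | r0:-24,r1:1,r2:4,r3:-16,r4:17,r5:8

STATUS = VALUE -24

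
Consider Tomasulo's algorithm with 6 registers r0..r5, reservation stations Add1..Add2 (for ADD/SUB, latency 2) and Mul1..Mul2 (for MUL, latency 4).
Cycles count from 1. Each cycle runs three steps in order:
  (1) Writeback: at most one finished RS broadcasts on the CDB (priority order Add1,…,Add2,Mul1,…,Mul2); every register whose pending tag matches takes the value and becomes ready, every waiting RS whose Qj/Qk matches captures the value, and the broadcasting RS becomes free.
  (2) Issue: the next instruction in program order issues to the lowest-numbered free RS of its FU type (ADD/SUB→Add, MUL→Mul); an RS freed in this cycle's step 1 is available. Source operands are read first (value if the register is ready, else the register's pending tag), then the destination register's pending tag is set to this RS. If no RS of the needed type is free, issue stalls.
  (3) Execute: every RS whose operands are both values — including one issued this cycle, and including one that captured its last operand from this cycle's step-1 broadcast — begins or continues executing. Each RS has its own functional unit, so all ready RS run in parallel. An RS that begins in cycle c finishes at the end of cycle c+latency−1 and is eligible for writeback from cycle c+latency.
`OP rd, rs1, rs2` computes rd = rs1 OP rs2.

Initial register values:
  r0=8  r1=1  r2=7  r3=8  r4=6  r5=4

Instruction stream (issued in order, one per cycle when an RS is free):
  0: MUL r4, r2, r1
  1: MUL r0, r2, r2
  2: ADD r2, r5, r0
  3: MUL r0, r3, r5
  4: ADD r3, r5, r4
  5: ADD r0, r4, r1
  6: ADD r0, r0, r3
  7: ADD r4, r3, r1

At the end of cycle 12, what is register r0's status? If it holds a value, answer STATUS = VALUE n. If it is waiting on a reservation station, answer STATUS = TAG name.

cycle 1: issue MUL r4<-Mul1 // r0:8,r1:1,r2:7,r3:8,r4:Mul1,r5:4
cycle 2: issue MUL r0<-Mul2 // r0:Mul2,r1:1,r2:7,r3:8,r4:Mul1,r5:4
cycle 3: issue ADD r2<-Add1 // r0:Mul2,r1:1,r2:Add1,r3:8,r4:Mul1,r5:4
cycle 4: stall // r0:Mul2,r1:1,r2:Add1,r3:8,r4:Mul1,r5:4
cycle 5: CDB Mul1=7; issue MUL r0<-Mul1 // r0:Mul1,r1:1,r2:Add1,r3:8,r4:7,r5:4
cycle 6: CDB Mul2=49; issue ADD r3<-Add2 // r0:Mul1,r1:1,r2:Add1,r3:Add2,r4:7,r5:4
cycle 7: stall // r0:Mul1,r1:1,r2:Add1,r3:Add2,r4:7,r5:4
cycle 8: CDB Add1=53; issue ADD r0<-Add1 // r0:Add1,r1:1,r2:53,r3:Add2,r4:7,r5:4
cycle 9: CDB Add2=11; issue ADD r0<-Add2 // r0:Add2,r1:1,r2:53,r3:11,r4:7,r5:4
cycle 10: CDB Add1=8; issue ADD r4<-Add1 // r0:Add2,r1:1,r2:53,r3:11,r4:Add1,r5:4
cycle 11: CDB Mul1=32 // r0:Add2,r1:1,r2:53,r3:11,r4:Add1,r5:4
cycle 12: CDB Add1=12 // r0:Add2,r1:1,r2:53,r3:11,r4:12,r5:4

STATUS = TAG Add2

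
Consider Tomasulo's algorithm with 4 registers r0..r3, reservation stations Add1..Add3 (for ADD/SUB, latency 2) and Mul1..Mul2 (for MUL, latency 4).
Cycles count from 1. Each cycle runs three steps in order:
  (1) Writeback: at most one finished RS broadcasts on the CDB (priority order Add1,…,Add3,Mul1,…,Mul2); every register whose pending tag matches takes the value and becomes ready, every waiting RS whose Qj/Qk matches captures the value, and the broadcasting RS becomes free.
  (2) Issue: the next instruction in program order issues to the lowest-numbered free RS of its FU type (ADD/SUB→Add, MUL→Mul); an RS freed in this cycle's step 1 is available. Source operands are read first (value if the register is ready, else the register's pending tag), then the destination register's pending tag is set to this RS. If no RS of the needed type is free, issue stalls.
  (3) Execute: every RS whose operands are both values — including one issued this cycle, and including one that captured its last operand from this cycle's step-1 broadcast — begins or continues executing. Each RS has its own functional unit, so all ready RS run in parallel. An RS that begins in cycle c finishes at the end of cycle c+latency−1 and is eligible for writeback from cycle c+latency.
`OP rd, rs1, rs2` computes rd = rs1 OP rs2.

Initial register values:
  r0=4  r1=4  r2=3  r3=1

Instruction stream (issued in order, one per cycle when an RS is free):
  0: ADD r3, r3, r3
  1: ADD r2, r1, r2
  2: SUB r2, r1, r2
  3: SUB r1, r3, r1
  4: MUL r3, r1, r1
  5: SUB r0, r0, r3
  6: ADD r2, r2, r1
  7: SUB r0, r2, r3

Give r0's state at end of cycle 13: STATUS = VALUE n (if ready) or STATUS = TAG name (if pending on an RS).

  c1: issue ADD r3<-Add1  regs: r0:4,r1:4,r2:3,r3:Add1
  c2: issue ADD r2<-Add2  regs: r0:4,r1:4,r2:Add2,r3:Add1
  c3: CDB Add1=2; issue SUB r2<-Add1  regs: r0:4,r1:4,r2:Add1,r3:2
  c4: CDB Add2=7; issue SUB r1<-Add2  regs: r0:4,r1:Add2,r2:Add1,r3:2
  c5: issue MUL r3<-Mul1  regs: r0:4,r1:Add2,r2:Add1,r3:Mul1
  c6: CDB Add1=-3; issue SUB r0<-Add1  regs: r0:Add1,r1:Add2,r2:-3,r3:Mul1
  c7: CDB Add2=-2; issue ADD r2<-Add2  regs: r0:Add1,r1:-2,r2:Add2,r3:Mul1
  c8: issue SUB r0<-Add3  regs: r0:Add3,r1:-2,r2:Add2,r3:Mul1
  c9: CDB Add2=-5  regs: r0:Add3,r1:-2,r2:-5,r3:Mul1
  c10: -  regs: r0:Add3,r1:-2,r2:-5,r3:Mul1
  c11: CDB Mul1=4  regs: r0:Add3,r1:-2,r2:-5,r3:4
  c12: -  regs: r0:Add3,r1:-2,r2:-5,r3:4
  c13: CDB Add1=0  regs: r0:Add3,r1:-2,r2:-5,r3:4

STATUS = TAG Add3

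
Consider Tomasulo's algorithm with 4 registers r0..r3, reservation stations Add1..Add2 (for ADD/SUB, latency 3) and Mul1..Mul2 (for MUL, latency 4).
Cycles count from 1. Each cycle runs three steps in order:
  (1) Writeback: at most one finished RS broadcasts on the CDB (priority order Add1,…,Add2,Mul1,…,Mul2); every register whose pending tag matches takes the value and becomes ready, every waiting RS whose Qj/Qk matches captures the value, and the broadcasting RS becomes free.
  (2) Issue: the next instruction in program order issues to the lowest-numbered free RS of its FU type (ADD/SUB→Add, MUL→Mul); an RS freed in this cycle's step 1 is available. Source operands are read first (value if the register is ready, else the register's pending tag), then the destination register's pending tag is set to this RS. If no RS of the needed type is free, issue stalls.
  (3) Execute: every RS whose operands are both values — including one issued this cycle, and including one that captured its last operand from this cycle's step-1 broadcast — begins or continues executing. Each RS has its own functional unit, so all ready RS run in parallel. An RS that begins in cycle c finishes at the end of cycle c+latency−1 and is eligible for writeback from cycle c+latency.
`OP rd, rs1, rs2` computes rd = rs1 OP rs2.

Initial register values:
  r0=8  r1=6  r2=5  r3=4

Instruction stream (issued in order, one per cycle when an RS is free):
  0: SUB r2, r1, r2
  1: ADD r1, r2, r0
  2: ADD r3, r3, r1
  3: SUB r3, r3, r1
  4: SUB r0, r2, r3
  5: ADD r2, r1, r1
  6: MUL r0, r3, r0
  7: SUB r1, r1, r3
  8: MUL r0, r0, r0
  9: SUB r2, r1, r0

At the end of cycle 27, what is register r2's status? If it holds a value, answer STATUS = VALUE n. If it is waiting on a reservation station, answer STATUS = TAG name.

cycle 1: issue SUB r2<-Add1 // r0:8,r1:6,r2:Add1,r3:4
cycle 2: issue ADD r1<-Add2 // r0:8,r1:Add2,r2:Add1,r3:4
cycle 3: stall // r0:8,r1:Add2,r2:Add1,r3:4
cycle 4: CDB Add1=1; issue ADD r3<-Add1 // r0:8,r1:Add2,r2:1,r3:Add1
cycle 5: stall // r0:8,r1:Add2,r2:1,r3:Add1
cycle 6: stall // r0:8,r1:Add2,r2:1,r3:Add1
cycle 7: CDB Add2=9; issue SUB r3<-Add2 // r0:8,r1:9,r2:1,r3:Add2
cycle 8: stall // r0:8,r1:9,r2:1,r3:Add2
cycle 9: stall // r0:8,r1:9,r2:1,r3:Add2
cycle 10: CDB Add1=13; issue SUB r0<-Add1 // r0:Add1,r1:9,r2:1,r3:Add2
cycle 11: stall // r0:Add1,r1:9,r2:1,r3:Add2
cycle 12: stall // r0:Add1,r1:9,r2:1,r3:Add2
cycle 13: CDB Add2=4; issue ADD r2<-Add2 // r0:Add1,r1:9,r2:Add2,r3:4
cycle 14: issue MUL r0<-Mul1 // r0:Mul1,r1:9,r2:Add2,r3:4
cycle 15: stall // r0:Mul1,r1:9,r2:Add2,r3:4
cycle 16: CDB Add1=-3; issue SUB r1<-Add1 // r0:Mul1,r1:Add1,r2:Add2,r3:4
cycle 17: CDB Add2=18; issue MUL r0<-Mul2 // r0:Mul2,r1:Add1,r2:18,r3:4
cycle 18: issue SUB r2<-Add2 // r0:Mul2,r1:Add1,r2:Add2,r3:4
cycle 19: CDB Add1=5 // r0:Mul2,r1:5,r2:Add2,r3:4
cycle 20: CDB Mul1=-12 // r0:Mul2,r1:5,r2:Add2,r3:4
cycle 21: - // r0:Mul2,r1:5,r2:Add2,r3:4
cycle 22: - // r0:Mul2,r1:5,r2:Add2,r3:4
cycle 23: - // r0:Mul2,r1:5,r2:Add2,r3:4
cycle 24: CDB Mul2=144 // r0:144,r1:5,r2:Add2,r3:4
cycle 25: - // r0:144,r1:5,r2:Add2,r3:4
cycle 26: - // r0:144,r1:5,r2:Add2,r3:4
cycle 27: CDB Add2=-139 // r0:144,r1:5,r2:-139,r3:4

STATUS = VALUE -139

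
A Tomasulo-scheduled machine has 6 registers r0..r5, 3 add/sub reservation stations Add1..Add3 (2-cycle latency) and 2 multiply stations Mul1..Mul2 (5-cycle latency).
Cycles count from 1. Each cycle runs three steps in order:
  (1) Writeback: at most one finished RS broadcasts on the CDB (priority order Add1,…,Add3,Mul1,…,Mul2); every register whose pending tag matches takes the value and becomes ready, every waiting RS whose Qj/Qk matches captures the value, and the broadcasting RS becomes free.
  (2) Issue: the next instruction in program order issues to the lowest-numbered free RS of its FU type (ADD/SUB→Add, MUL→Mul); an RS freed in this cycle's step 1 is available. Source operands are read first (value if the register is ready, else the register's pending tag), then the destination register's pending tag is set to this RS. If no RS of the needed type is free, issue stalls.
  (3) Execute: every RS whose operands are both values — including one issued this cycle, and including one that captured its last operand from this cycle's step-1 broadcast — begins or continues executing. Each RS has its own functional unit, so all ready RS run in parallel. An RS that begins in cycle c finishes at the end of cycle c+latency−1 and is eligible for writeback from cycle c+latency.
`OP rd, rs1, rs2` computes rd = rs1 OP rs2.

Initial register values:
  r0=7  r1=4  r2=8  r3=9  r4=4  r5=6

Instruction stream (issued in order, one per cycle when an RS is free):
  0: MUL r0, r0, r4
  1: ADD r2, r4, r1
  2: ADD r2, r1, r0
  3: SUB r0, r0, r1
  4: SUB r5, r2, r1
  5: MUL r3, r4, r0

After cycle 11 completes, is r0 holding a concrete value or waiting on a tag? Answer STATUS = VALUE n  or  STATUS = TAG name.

  c1: issue MUL r0<-Mul1  regs: r0:Mul1,r1:4,r2:8,r3:9,r4:4,r5:6
  c2: issue ADD r2<-Add1  regs: r0:Mul1,r1:4,r2:Add1,r3:9,r4:4,r5:6
  c3: issue ADD r2<-Add2  regs: r0:Mul1,r1:4,r2:Add2,r3:9,r4:4,r5:6
  c4: CDB Add1=8; issue SUB r0<-Add1  regs: r0:Add1,r1:4,r2:Add2,r3:9,r4:4,r5:6
  c5: issue SUB r5<-Add3  regs: r0:Add1,r1:4,r2:Add2,r3:9,r4:4,r5:Add3
  c6: CDB Mul1=28; issue MUL r3<-Mul1  regs: r0:Add1,r1:4,r2:Add2,r3:Mul1,r4:4,r5:Add3
  c7: -  regs: r0:Add1,r1:4,r2:Add2,r3:Mul1,r4:4,r5:Add3
  c8: CDB Add1=24  regs: r0:24,r1:4,r2:Add2,r3:Mul1,r4:4,r5:Add3
  c9: CDB Add2=32  regs: r0:24,r1:4,r2:32,r3:Mul1,r4:4,r5:Add3
  c10: -  regs: r0:24,r1:4,r2:32,r3:Mul1,r4:4,r5:Add3
  c11: CDB Add3=28  regs: r0:24,r1:4,r2:32,r3:Mul1,r4:4,r5:28

STATUS = VALUE 24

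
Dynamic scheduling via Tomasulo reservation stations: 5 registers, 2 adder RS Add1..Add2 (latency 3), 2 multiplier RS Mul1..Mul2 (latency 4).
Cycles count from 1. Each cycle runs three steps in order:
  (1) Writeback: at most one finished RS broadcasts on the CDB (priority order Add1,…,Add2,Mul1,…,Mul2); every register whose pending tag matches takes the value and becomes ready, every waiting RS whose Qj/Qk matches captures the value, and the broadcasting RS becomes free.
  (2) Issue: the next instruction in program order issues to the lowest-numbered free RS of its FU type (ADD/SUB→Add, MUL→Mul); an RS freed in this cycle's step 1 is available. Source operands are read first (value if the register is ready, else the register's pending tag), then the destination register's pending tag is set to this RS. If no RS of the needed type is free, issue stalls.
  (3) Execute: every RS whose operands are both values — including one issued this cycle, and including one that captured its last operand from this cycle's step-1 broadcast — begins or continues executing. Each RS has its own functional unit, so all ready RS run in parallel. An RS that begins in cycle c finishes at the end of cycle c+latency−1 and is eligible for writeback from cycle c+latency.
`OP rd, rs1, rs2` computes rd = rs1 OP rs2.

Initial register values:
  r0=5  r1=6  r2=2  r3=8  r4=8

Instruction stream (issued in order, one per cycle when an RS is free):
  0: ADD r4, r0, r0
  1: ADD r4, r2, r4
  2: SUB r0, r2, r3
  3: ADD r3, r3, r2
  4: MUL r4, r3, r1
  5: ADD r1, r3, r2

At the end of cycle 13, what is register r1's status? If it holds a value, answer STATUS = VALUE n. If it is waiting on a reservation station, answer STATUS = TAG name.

STATUS = VALUE 12

c1: issue ADD r4<-Add1 | r0:5,r1:6,r2:2,r3:8,r4:Add1
c2: issue ADD r4<-Add2 | r0:5,r1:6,r2:2,r3:8,r4:Add2
c3: stall | r0:5,r1:6,r2:2,r3:8,r4:Add2
c4: CDB Add1=10; issue SUB r0<-Add1 | r0:Add1,r1:6,r2:2,r3:8,r4:Add2
c5: stall | r0:Add1,r1:6,r2:2,r3:8,r4:Add2
c6: stall | r0:Add1,r1:6,r2:2,r3:8,r4:Add2
c7: CDB Add1=-6; issue ADD r3<-Add1 | r0:-6,r1:6,r2:2,r3:Add1,r4:Add2
c8: CDB Add2=12; issue MUL r4<-Mul1 | r0:-6,r1:6,r2:2,r3:Add1,r4:Mul1
c9: issue ADD r1<-Add2 | r0:-6,r1:Add2,r2:2,r3:Add1,r4:Mul1
c10: CDB Add1=10 | r0:-6,r1:Add2,r2:2,r3:10,r4:Mul1
c11: - | r0:-6,r1:Add2,r2:2,r3:10,r4:Mul1
c12: - | r0:-6,r1:Add2,r2:2,r3:10,r4:Mul1
c13: CDB Add2=12 | r0:-6,r1:12,r2:2,r3:10,r4:Mul1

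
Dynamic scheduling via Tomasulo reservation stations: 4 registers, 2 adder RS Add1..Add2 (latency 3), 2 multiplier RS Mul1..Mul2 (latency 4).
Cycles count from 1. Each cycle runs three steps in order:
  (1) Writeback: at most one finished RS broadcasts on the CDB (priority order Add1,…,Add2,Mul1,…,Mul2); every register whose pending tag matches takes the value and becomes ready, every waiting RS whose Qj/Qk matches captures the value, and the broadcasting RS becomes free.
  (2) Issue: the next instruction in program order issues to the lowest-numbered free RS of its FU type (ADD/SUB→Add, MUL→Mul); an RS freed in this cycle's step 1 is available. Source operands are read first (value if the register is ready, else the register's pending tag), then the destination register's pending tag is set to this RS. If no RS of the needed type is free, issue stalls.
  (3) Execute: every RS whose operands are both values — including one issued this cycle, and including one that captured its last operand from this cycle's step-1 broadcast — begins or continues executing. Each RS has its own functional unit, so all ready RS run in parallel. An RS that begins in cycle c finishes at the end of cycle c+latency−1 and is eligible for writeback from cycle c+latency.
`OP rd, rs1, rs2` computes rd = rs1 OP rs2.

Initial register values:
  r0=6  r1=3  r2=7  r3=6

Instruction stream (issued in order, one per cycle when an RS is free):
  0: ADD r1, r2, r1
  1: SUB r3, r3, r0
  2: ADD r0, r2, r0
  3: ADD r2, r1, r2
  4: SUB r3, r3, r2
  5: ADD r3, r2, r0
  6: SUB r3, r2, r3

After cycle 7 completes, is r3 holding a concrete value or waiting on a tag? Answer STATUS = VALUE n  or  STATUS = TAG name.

c1: issue ADD r1<-Add1 | r0:6,r1:Add1,r2:7,r3:6
c2: issue SUB r3<-Add2 | r0:6,r1:Add1,r2:7,r3:Add2
c3: stall | r0:6,r1:Add1,r2:7,r3:Add2
c4: CDB Add1=10; issue ADD r0<-Add1 | r0:Add1,r1:10,r2:7,r3:Add2
c5: CDB Add2=0; issue ADD r2<-Add2 | r0:Add1,r1:10,r2:Add2,r3:0
c6: stall | r0:Add1,r1:10,r2:Add2,r3:0
c7: CDB Add1=13; issue SUB r3<-Add1 | r0:13,r1:10,r2:Add2,r3:Add1

STATUS = TAG Add1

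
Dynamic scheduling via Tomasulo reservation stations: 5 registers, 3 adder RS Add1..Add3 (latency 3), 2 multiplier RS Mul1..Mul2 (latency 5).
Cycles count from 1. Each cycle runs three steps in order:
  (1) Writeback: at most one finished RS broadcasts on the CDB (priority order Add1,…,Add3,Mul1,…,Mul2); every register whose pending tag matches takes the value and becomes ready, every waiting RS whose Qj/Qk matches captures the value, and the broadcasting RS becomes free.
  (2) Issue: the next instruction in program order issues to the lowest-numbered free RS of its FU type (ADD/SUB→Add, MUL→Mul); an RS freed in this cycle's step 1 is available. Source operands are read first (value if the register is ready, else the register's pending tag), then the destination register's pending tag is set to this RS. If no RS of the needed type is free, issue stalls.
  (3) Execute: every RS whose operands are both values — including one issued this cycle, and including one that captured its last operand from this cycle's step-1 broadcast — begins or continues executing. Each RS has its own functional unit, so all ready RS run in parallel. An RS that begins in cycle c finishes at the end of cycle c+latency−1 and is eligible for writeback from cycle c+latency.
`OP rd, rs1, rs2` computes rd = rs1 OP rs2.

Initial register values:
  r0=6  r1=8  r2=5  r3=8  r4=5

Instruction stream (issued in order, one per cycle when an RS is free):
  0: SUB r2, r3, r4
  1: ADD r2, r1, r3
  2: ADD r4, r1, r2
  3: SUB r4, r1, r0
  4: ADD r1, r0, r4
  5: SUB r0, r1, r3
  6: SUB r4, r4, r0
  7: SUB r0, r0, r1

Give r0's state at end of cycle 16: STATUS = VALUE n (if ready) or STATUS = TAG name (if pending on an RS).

c1: issue SUB r2<-Add1 | r0:6,r1:8,r2:Add1,r3:8,r4:5
c2: issue ADD r2<-Add2 | r0:6,r1:8,r2:Add2,r3:8,r4:5
c3: issue ADD r4<-Add3 | r0:6,r1:8,r2:Add2,r3:8,r4:Add3
c4: CDB Add1=3; issue SUB r4<-Add1 | r0:6,r1:8,r2:Add2,r3:8,r4:Add1
c5: CDB Add2=16; issue ADD r1<-Add2 | r0:6,r1:Add2,r2:16,r3:8,r4:Add1
c6: stall | r0:6,r1:Add2,r2:16,r3:8,r4:Add1
c7: CDB Add1=2; issue SUB r0<-Add1 | r0:Add1,r1:Add2,r2:16,r3:8,r4:2
c8: CDB Add3=24; issue SUB r4<-Add3 | r0:Add1,r1:Add2,r2:16,r3:8,r4:Add3
c9: stall | r0:Add1,r1:Add2,r2:16,r3:8,r4:Add3
c10: CDB Add2=8; issue SUB r0<-Add2 | r0:Add2,r1:8,r2:16,r3:8,r4:Add3
c11: - | r0:Add2,r1:8,r2:16,r3:8,r4:Add3
c12: - | r0:Add2,r1:8,r2:16,r3:8,r4:Add3
c13: CDB Add1=0 | r0:Add2,r1:8,r2:16,r3:8,r4:Add3
c14: - | r0:Add2,r1:8,r2:16,r3:8,r4:Add3
c15: - | r0:Add2,r1:8,r2:16,r3:8,r4:Add3
c16: CDB Add2=-8 | r0:-8,r1:8,r2:16,r3:8,r4:Add3

STATUS = VALUE -8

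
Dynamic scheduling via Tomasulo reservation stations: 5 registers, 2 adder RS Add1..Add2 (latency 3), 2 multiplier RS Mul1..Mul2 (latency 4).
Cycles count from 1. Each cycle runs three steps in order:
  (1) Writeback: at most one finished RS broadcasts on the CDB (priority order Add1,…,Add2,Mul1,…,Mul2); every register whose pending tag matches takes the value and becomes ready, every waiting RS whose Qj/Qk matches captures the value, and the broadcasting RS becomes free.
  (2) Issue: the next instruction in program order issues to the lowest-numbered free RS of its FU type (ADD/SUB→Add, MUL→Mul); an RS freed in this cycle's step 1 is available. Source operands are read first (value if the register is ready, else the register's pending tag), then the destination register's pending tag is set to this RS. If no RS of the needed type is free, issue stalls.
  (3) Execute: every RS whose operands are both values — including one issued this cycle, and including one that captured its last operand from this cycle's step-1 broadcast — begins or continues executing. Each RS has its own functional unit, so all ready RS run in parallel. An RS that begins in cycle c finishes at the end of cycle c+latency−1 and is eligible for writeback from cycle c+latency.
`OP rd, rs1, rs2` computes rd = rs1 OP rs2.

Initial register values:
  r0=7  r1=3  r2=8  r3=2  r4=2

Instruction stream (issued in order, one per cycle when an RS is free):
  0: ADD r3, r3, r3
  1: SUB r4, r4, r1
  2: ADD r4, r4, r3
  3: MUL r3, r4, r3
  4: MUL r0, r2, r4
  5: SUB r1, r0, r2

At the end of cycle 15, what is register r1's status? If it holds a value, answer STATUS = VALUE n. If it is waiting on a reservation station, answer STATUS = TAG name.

STATUS = TAG Add2

cycle 1: issue ADD r3<-Add1 // r0:7,r1:3,r2:8,r3:Add1,r4:2
cycle 2: issue SUB r4<-Add2 // r0:7,r1:3,r2:8,r3:Add1,r4:Add2
cycle 3: stall // r0:7,r1:3,r2:8,r3:Add1,r4:Add2
cycle 4: CDB Add1=4; issue ADD r4<-Add1 // r0:7,r1:3,r2:8,r3:4,r4:Add1
cycle 5: CDB Add2=-1; issue MUL r3<-Mul1 // r0:7,r1:3,r2:8,r3:Mul1,r4:Add1
cycle 6: issue MUL r0<-Mul2 // r0:Mul2,r1:3,r2:8,r3:Mul1,r4:Add1
cycle 7: issue SUB r1<-Add2 // r0:Mul2,r1:Add2,r2:8,r3:Mul1,r4:Add1
cycle 8: CDB Add1=3 // r0:Mul2,r1:Add2,r2:8,r3:Mul1,r4:3
cycle 9: - // r0:Mul2,r1:Add2,r2:8,r3:Mul1,r4:3
cycle 10: - // r0:Mul2,r1:Add2,r2:8,r3:Mul1,r4:3
cycle 11: - // r0:Mul2,r1:Add2,r2:8,r3:Mul1,r4:3
cycle 12: CDB Mul1=12 // r0:Mul2,r1:Add2,r2:8,r3:12,r4:3
cycle 13: CDB Mul2=24 // r0:24,r1:Add2,r2:8,r3:12,r4:3
cycle 14: - // r0:24,r1:Add2,r2:8,r3:12,r4:3
cycle 15: - // r0:24,r1:Add2,r2:8,r3:12,r4:3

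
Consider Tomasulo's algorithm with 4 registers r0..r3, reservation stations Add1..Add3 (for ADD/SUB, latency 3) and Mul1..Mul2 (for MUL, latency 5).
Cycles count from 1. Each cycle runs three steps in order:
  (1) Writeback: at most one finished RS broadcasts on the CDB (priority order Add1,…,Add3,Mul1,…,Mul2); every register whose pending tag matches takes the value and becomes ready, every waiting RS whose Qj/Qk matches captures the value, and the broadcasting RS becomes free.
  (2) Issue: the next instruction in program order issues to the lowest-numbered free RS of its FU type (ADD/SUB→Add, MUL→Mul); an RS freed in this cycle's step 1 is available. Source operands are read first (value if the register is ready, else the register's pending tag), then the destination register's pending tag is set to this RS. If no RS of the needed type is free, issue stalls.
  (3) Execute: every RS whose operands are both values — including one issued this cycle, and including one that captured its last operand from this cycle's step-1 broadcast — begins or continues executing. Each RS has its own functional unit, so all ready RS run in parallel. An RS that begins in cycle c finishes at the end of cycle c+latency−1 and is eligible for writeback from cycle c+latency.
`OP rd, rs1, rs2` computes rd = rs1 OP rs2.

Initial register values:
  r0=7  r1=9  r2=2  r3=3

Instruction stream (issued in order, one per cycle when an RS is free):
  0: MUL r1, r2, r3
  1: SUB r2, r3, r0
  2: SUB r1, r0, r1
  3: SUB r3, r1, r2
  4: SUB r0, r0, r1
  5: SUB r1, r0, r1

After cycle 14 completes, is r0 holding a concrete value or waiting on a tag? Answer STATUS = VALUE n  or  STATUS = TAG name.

STATUS = VALUE 6

  c1: issue MUL r1<-Mul1  regs: r0:7,r1:Mul1,r2:2,r3:3
  c2: issue SUB r2<-Add1  regs: r0:7,r1:Mul1,r2:Add1,r3:3
  c3: issue SUB r1<-Add2  regs: r0:7,r1:Add2,r2:Add1,r3:3
  c4: issue SUB r3<-Add3  regs: r0:7,r1:Add2,r2:Add1,r3:Add3
  c5: CDB Add1=-4; issue SUB r0<-Add1  regs: r0:Add1,r1:Add2,r2:-4,r3:Add3
  c6: CDB Mul1=6; stall  regs: r0:Add1,r1:Add2,r2:-4,r3:Add3
  c7: stall  regs: r0:Add1,r1:Add2,r2:-4,r3:Add3
  c8: stall  regs: r0:Add1,r1:Add2,r2:-4,r3:Add3
  c9: CDB Add2=1; issue SUB r1<-Add2  regs: r0:Add1,r1:Add2,r2:-4,r3:Add3
  c10: -  regs: r0:Add1,r1:Add2,r2:-4,r3:Add3
  c11: -  regs: r0:Add1,r1:Add2,r2:-4,r3:Add3
  c12: CDB Add1=6  regs: r0:6,r1:Add2,r2:-4,r3:Add3
  c13: CDB Add3=5  regs: r0:6,r1:Add2,r2:-4,r3:5
  c14: -  regs: r0:6,r1:Add2,r2:-4,r3:5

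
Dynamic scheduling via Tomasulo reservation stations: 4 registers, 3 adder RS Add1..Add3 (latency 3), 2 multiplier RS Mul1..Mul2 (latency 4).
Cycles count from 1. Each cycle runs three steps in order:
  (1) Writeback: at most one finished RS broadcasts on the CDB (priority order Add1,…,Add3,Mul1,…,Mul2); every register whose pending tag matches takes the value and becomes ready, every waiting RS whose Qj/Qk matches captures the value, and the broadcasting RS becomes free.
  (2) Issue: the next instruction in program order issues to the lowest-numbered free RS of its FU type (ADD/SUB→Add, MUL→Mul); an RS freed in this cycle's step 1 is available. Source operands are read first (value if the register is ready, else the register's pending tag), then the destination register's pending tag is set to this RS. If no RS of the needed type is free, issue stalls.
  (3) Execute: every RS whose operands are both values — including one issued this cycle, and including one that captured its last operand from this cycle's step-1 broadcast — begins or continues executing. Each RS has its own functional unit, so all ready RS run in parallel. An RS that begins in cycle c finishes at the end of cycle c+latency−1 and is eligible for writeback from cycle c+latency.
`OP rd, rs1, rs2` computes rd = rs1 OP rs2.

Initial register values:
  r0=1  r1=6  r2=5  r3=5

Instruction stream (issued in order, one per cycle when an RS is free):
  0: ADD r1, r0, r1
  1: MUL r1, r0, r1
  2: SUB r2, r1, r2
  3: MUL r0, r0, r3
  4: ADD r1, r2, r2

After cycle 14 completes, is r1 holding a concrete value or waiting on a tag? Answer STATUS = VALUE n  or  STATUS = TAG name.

STATUS = VALUE 4

  c1: issue ADD r1<-Add1  regs: r0:1,r1:Add1,r2:5,r3:5
  c2: issue MUL r1<-Mul1  regs: r0:1,r1:Mul1,r2:5,r3:5
  c3: issue SUB r2<-Add2  regs: r0:1,r1:Mul1,r2:Add2,r3:5
  c4: CDB Add1=7; issue MUL r0<-Mul2  regs: r0:Mul2,r1:Mul1,r2:Add2,r3:5
  c5: issue ADD r1<-Add1  regs: r0:Mul2,r1:Add1,r2:Add2,r3:5
  c6: -  regs: r0:Mul2,r1:Add1,r2:Add2,r3:5
  c7: -  regs: r0:Mul2,r1:Add1,r2:Add2,r3:5
  c8: CDB Mul1=7  regs: r0:Mul2,r1:Add1,r2:Add2,r3:5
  c9: CDB Mul2=5  regs: r0:5,r1:Add1,r2:Add2,r3:5
  c10: -  regs: r0:5,r1:Add1,r2:Add2,r3:5
  c11: CDB Add2=2  regs: r0:5,r1:Add1,r2:2,r3:5
  c12: -  regs: r0:5,r1:Add1,r2:2,r3:5
  c13: -  regs: r0:5,r1:Add1,r2:2,r3:5
  c14: CDB Add1=4  regs: r0:5,r1:4,r2:2,r3:5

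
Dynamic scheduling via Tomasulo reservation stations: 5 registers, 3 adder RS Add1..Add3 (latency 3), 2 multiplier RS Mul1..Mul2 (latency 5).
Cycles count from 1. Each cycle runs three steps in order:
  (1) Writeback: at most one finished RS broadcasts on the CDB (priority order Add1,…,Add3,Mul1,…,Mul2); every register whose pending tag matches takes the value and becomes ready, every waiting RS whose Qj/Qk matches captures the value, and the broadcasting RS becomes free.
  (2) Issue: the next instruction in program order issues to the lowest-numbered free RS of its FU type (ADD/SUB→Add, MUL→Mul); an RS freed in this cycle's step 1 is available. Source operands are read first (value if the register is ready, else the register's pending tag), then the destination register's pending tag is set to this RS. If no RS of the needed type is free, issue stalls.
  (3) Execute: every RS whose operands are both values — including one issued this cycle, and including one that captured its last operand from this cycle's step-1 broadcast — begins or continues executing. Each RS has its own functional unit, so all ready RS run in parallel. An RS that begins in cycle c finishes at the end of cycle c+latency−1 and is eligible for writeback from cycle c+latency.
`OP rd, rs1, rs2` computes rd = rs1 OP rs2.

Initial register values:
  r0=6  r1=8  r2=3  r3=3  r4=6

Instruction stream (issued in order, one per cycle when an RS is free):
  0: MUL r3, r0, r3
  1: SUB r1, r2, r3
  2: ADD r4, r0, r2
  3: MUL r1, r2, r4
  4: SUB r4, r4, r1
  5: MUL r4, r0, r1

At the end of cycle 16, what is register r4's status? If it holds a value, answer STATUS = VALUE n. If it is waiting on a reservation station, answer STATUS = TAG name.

STATUS = VALUE 162

cycle 1: issue MUL r3<-Mul1 // r0:6,r1:8,r2:3,r3:Mul1,r4:6
cycle 2: issue SUB r1<-Add1 // r0:6,r1:Add1,r2:3,r3:Mul1,r4:6
cycle 3: issue ADD r4<-Add2 // r0:6,r1:Add1,r2:3,r3:Mul1,r4:Add2
cycle 4: issue MUL r1<-Mul2 // r0:6,r1:Mul2,r2:3,r3:Mul1,r4:Add2
cycle 5: issue SUB r4<-Add3 // r0:6,r1:Mul2,r2:3,r3:Mul1,r4:Add3
cycle 6: CDB Add2=9; stall // r0:6,r1:Mul2,r2:3,r3:Mul1,r4:Add3
cycle 7: CDB Mul1=18; issue MUL r4<-Mul1 // r0:6,r1:Mul2,r2:3,r3:18,r4:Mul1
cycle 8: - // r0:6,r1:Mul2,r2:3,r3:18,r4:Mul1
cycle 9: - // r0:6,r1:Mul2,r2:3,r3:18,r4:Mul1
cycle 10: CDB Add1=-15 // r0:6,r1:Mul2,r2:3,r3:18,r4:Mul1
cycle 11: CDB Mul2=27 // r0:6,r1:27,r2:3,r3:18,r4:Mul1
cycle 12: - // r0:6,r1:27,r2:3,r3:18,r4:Mul1
cycle 13: - // r0:6,r1:27,r2:3,r3:18,r4:Mul1
cycle 14: CDB Add3=-18 // r0:6,r1:27,r2:3,r3:18,r4:Mul1
cycle 15: - // r0:6,r1:27,r2:3,r3:18,r4:Mul1
cycle 16: CDB Mul1=162 // r0:6,r1:27,r2:3,r3:18,r4:162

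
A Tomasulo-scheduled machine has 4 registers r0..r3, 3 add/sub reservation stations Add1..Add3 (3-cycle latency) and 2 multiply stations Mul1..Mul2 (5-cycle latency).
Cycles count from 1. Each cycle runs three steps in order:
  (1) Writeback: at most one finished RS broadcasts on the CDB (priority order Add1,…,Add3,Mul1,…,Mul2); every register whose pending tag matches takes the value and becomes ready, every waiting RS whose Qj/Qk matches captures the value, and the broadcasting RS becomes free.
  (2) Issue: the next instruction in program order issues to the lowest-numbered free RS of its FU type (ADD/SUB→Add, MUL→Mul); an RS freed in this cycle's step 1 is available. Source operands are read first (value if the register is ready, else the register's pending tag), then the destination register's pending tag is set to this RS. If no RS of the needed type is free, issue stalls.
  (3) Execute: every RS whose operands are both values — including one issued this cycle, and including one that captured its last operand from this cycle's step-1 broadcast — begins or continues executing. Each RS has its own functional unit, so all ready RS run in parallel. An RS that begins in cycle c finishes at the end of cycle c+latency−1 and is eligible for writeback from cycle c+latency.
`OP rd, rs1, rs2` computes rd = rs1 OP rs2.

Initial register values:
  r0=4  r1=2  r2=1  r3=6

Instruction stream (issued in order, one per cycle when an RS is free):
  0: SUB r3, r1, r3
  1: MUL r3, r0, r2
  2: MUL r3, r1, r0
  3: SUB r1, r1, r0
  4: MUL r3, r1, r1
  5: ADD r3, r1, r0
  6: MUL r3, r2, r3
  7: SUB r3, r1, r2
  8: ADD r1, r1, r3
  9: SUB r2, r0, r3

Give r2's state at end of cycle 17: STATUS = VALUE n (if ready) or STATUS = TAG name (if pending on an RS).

STATUS = TAG Add3

cycle 1: issue SUB r3<-Add1 // r0:4,r1:2,r2:1,r3:Add1
cycle 2: issue MUL r3<-Mul1 // r0:4,r1:2,r2:1,r3:Mul1
cycle 3: issue MUL r3<-Mul2 // r0:4,r1:2,r2:1,r3:Mul2
cycle 4: CDB Add1=-4; issue SUB r1<-Add1 // r0:4,r1:Add1,r2:1,r3:Mul2
cycle 5: stall // r0:4,r1:Add1,r2:1,r3:Mul2
cycle 6: stall // r0:4,r1:Add1,r2:1,r3:Mul2
cycle 7: CDB Add1=-2; stall // r0:4,r1:-2,r2:1,r3:Mul2
cycle 8: CDB Mul1=4; issue MUL r3<-Mul1 // r0:4,r1:-2,r2:1,r3:Mul1
cycle 9: CDB Mul2=8; issue ADD r3<-Add1 // r0:4,r1:-2,r2:1,r3:Add1
cycle 10: issue MUL r3<-Mul2 // r0:4,r1:-2,r2:1,r3:Mul2
cycle 11: issue SUB r3<-Add2 // r0:4,r1:-2,r2:1,r3:Add2
cycle 12: CDB Add1=2; issue ADD r1<-Add1 // r0:4,r1:Add1,r2:1,r3:Add2
cycle 13: CDB Mul1=4; issue SUB r2<-Add3 // r0:4,r1:Add1,r2:Add3,r3:Add2
cycle 14: CDB Add2=-3 // r0:4,r1:Add1,r2:Add3,r3:-3
cycle 15: - // r0:4,r1:Add1,r2:Add3,r3:-3
cycle 16: - // r0:4,r1:Add1,r2:Add3,r3:-3
cycle 17: CDB Add1=-5 // r0:4,r1:-5,r2:Add3,r3:-3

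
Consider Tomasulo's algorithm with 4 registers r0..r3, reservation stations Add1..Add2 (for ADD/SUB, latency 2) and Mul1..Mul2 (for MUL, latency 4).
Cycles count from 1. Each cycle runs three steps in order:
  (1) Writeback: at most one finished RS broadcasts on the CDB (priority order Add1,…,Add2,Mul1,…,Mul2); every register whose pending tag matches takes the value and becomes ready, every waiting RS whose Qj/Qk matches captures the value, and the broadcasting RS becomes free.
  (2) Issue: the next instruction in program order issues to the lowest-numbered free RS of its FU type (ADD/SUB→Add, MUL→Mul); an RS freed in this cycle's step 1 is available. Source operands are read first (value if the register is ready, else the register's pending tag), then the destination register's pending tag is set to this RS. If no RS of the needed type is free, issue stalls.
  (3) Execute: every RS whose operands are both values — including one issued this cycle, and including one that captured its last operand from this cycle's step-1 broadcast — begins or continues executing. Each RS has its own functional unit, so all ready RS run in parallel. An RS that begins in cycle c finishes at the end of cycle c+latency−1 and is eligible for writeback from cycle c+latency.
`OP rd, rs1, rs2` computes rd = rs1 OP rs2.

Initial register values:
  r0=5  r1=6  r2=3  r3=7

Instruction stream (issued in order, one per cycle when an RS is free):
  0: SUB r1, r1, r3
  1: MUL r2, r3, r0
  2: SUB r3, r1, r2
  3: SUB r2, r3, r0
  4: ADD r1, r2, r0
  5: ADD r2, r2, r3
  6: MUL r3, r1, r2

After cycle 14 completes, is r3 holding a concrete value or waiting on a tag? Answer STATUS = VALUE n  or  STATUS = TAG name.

STATUS = TAG Mul1

  c1: issue SUB r1<-Add1  regs: r0:5,r1:Add1,r2:3,r3:7
  c2: issue MUL r2<-Mul1  regs: r0:5,r1:Add1,r2:Mul1,r3:7
  c3: CDB Add1=-1; issue SUB r3<-Add1  regs: r0:5,r1:-1,r2:Mul1,r3:Add1
  c4: issue SUB r2<-Add2  regs: r0:5,r1:-1,r2:Add2,r3:Add1
  c5: stall  regs: r0:5,r1:-1,r2:Add2,r3:Add1
  c6: CDB Mul1=35; stall  regs: r0:5,r1:-1,r2:Add2,r3:Add1
  c7: stall  regs: r0:5,r1:-1,r2:Add2,r3:Add1
  c8: CDB Add1=-36; issue ADD r1<-Add1  regs: r0:5,r1:Add1,r2:Add2,r3:-36
  c9: stall  regs: r0:5,r1:Add1,r2:Add2,r3:-36
  c10: CDB Add2=-41; issue ADD r2<-Add2  regs: r0:5,r1:Add1,r2:Add2,r3:-36
  c11: issue MUL r3<-Mul1  regs: r0:5,r1:Add1,r2:Add2,r3:Mul1
  c12: CDB Add1=-36  regs: r0:5,r1:-36,r2:Add2,r3:Mul1
  c13: CDB Add2=-77  regs: r0:5,r1:-36,r2:-77,r3:Mul1
  c14: -  regs: r0:5,r1:-36,r2:-77,r3:Mul1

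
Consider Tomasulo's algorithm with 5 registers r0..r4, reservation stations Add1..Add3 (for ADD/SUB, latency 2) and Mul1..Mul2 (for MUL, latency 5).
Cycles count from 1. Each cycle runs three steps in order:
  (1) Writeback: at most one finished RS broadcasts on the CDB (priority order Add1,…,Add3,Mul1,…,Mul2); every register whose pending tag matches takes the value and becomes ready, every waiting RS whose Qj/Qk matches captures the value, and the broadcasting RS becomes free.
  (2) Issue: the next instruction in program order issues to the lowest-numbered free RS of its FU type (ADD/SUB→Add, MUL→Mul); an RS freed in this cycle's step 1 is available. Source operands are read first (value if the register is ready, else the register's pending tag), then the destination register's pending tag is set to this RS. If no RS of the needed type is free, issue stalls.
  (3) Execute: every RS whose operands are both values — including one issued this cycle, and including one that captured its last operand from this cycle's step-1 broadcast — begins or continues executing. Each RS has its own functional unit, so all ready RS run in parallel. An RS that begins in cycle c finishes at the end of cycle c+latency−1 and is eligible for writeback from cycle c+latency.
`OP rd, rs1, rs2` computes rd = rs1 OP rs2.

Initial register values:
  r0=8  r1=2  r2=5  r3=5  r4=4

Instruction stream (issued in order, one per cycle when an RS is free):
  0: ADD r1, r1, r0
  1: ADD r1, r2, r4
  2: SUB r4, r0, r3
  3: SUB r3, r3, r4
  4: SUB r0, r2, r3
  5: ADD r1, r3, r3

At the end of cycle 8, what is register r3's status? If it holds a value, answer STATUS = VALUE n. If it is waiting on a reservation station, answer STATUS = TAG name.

STATUS = VALUE 2

c1: issue ADD r1<-Add1 | r0:8,r1:Add1,r2:5,r3:5,r4:4
c2: issue ADD r1<-Add2 | r0:8,r1:Add2,r2:5,r3:5,r4:4
c3: CDB Add1=10; issue SUB r4<-Add1 | r0:8,r1:Add2,r2:5,r3:5,r4:Add1
c4: CDB Add2=9; issue SUB r3<-Add2 | r0:8,r1:9,r2:5,r3:Add2,r4:Add1
c5: CDB Add1=3; issue SUB r0<-Add1 | r0:Add1,r1:9,r2:5,r3:Add2,r4:3
c6: issue ADD r1<-Add3 | r0:Add1,r1:Add3,r2:5,r3:Add2,r4:3
c7: CDB Add2=2 | r0:Add1,r1:Add3,r2:5,r3:2,r4:3
c8: - | r0:Add1,r1:Add3,r2:5,r3:2,r4:3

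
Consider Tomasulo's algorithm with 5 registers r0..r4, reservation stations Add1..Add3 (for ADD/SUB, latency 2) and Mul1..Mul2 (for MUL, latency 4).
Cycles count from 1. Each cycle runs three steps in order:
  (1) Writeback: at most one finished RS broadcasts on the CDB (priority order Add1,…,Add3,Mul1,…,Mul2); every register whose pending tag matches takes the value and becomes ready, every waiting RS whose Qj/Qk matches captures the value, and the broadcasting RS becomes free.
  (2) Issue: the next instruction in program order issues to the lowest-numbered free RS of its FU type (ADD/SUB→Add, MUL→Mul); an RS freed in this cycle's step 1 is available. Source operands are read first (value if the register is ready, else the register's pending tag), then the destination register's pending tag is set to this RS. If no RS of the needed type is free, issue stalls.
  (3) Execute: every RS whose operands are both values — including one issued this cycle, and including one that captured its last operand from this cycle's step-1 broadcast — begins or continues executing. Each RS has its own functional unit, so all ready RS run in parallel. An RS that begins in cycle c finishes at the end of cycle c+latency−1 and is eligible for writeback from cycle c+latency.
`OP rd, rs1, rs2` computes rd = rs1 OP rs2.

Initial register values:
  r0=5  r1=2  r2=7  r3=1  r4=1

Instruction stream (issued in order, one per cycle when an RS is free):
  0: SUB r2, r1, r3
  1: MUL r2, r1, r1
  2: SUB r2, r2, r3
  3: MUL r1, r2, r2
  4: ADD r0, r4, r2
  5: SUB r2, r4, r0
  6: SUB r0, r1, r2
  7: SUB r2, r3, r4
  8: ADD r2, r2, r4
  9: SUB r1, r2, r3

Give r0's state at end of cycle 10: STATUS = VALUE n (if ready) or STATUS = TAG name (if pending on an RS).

STATUS = TAG Add1

c1: issue SUB r2<-Add1 | r0:5,r1:2,r2:Add1,r3:1,r4:1
c2: issue MUL r2<-Mul1 | r0:5,r1:2,r2:Mul1,r3:1,r4:1
c3: CDB Add1=1; issue SUB r2<-Add1 | r0:5,r1:2,r2:Add1,r3:1,r4:1
c4: issue MUL r1<-Mul2 | r0:5,r1:Mul2,r2:Add1,r3:1,r4:1
c5: issue ADD r0<-Add2 | r0:Add2,r1:Mul2,r2:Add1,r3:1,r4:1
c6: CDB Mul1=4; issue SUB r2<-Add3 | r0:Add2,r1:Mul2,r2:Add3,r3:1,r4:1
c7: stall | r0:Add2,r1:Mul2,r2:Add3,r3:1,r4:1
c8: CDB Add1=3; issue SUB r0<-Add1 | r0:Add1,r1:Mul2,r2:Add3,r3:1,r4:1
c9: stall | r0:Add1,r1:Mul2,r2:Add3,r3:1,r4:1
c10: CDB Add2=4; issue SUB r2<-Add2 | r0:Add1,r1:Mul2,r2:Add2,r3:1,r4:1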